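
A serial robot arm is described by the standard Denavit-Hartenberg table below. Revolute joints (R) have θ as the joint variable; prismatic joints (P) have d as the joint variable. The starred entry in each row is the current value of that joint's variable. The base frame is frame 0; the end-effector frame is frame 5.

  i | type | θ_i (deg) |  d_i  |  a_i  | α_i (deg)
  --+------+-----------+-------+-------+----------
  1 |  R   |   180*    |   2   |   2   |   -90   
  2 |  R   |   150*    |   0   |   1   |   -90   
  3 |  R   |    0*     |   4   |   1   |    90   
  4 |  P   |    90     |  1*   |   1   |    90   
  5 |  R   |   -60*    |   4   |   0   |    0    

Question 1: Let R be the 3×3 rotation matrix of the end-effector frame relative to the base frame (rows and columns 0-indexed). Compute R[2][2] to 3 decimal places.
End-effector z-axis (col 2 of R) = (0.8660,-0.0000,-0.5000)
R[2][2] = -0.5000

-0.500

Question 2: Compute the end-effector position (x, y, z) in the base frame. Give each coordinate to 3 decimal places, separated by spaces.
5.696 -1.000 3.330

after link 1: o_1 = (-2.0000, 0.0000, 2.0000)
after link 2: o_2 = (-1.1340, 0.0000, 1.5000)
after link 3: o_3 = (1.7321, -0.0000, 4.4641)
after link 4: o_4 = (2.2321, -1.0000, 5.3301)
after link 5: o_5 = (5.6962, -1.0000, 3.3301)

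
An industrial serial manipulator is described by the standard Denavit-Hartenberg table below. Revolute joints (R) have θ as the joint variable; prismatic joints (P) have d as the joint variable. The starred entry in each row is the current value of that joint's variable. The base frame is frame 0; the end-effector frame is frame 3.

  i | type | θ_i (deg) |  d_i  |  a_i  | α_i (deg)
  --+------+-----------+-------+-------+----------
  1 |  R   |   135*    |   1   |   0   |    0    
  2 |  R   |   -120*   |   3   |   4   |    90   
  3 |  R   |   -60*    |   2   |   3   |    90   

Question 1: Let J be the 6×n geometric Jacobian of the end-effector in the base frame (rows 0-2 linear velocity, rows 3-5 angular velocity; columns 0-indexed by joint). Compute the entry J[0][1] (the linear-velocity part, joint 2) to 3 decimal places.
0.508

axis z_1 = (0.0000,0.0000,1.0000); lever o_n−o_1 = (5.8302,-0.5083,0.4019)
cross product → J_v[:, 1] = (0.5083,5.8302,-0.0000)
J_ω[:, 1] = z_1
entry J[0][1] = 0.5083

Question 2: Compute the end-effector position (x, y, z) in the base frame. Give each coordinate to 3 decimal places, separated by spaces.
after link 1: o_1 = (0.0000, 0.0000, 1.0000)
after link 2: o_2 = (3.8637, 1.0353, 4.0000)
after link 3: o_3 = (5.8302, -0.5083, 1.4019)

5.830 -0.508 1.402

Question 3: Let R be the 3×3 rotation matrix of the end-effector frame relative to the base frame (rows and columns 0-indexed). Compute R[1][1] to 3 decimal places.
End-effector y-axis (col 1 of R) = (0.2588,-0.9659,0.0000)
R[1][1] = -0.9659

-0.966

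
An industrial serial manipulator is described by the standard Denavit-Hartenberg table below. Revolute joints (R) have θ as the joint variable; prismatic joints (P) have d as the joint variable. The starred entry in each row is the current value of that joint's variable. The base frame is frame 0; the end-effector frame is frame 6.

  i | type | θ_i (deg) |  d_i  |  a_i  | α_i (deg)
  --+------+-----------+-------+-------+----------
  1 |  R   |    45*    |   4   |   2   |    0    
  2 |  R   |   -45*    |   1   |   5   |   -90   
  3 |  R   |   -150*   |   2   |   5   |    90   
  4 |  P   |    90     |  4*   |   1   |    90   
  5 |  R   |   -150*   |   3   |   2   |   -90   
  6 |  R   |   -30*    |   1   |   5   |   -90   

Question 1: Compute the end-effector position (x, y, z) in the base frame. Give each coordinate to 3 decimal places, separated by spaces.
-2.664 -0.568 10.277

after link 1: o_1 = (1.4142, 1.4142, 4.0000)
after link 2: o_2 = (6.4142, 1.4142, 5.0000)
after link 3: o_3 = (2.0841, 3.4142, 7.5000)
after link 4: o_4 = (0.0841, 4.4142, 4.0359)
after link 5: o_5 = (-2.0140, 2.6822, 6.4019)
after link 6: o_6 = (-2.6635, -0.5678, 10.2769)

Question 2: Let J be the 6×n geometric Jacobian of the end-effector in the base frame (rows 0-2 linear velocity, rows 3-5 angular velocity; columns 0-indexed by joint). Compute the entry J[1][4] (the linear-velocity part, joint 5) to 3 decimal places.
axis z_4 = (-0.8660,-0.0000,0.5000); lever o_n−o_4 = (-2.7476,-4.9821,6.2410)
cross product → J_v[:, 4] = (2.4910,4.0311,4.3146)
J_ω[:, 4] = z_4
entry J[1][4] = 4.0311

4.031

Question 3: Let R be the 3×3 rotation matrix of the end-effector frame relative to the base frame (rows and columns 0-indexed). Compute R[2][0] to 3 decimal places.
0.625

End-effector x-axis (col 0 of R) = (-0.2165,-0.7500,0.6250)
R[2][0] = 0.6250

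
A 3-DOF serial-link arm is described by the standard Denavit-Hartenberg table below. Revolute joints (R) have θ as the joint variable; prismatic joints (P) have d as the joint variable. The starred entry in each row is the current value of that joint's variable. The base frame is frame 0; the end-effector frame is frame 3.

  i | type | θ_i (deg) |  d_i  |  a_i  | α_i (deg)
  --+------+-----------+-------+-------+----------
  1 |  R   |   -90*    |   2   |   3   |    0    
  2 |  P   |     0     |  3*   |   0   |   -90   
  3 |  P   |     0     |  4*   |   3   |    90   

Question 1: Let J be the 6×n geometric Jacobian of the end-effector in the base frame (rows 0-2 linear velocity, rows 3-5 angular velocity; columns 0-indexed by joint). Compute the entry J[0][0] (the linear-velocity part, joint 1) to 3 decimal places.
axis z_0 = ẑ; lever o_n−o_0 = (4.0000,-6.0000,5.0000)
cross product → J_v[:, 0] = (6.0000,4.0000,-0.0000)
J_ω[:, 0] = z_0
entry J[0][0] = 6.0000

6.000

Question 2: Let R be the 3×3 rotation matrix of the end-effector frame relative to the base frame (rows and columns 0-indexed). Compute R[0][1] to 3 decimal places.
1.000

End-effector y-axis (col 1 of R) = (1.0000,0.0000,0.0000)
R[0][1] = 1.0000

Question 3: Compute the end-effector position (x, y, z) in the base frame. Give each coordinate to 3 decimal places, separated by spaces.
4.000 -6.000 5.000

after link 1: o_1 = (0.0000, -3.0000, 2.0000)
after link 2: o_2 = (0.0000, -3.0000, 5.0000)
after link 3: o_3 = (4.0000, -6.0000, 5.0000)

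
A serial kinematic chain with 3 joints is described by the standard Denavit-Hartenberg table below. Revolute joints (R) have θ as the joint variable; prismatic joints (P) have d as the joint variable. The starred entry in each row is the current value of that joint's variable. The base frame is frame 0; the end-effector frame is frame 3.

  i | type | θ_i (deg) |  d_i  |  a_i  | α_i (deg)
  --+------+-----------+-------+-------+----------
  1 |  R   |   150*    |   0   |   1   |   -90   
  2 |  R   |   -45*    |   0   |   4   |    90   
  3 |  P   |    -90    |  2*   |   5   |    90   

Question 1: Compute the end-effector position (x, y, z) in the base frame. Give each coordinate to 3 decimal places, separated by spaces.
0.409 5.537 4.243

after link 1: o_1 = (-0.8660, 0.5000, 0.0000)
after link 2: o_2 = (-3.3155, 1.9142, 2.8284)
after link 3: o_3 = (0.4092, 5.5372, 4.2426)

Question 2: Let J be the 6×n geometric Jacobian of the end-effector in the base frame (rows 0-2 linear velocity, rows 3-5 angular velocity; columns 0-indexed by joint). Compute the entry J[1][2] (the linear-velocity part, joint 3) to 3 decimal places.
-0.354

prismatic axis z_2 = (0.6124,-0.3536,0.7071)
J_v[:, 2] = z_2; J_ω[:, 2] = (0,0,0)
entry J[1][2] = -0.3536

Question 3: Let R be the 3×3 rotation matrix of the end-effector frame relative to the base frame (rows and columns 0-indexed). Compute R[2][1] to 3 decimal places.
0.707

End-effector y-axis (col 1 of R) = (0.6124,-0.3536,0.7071)
R[2][1] = 0.7071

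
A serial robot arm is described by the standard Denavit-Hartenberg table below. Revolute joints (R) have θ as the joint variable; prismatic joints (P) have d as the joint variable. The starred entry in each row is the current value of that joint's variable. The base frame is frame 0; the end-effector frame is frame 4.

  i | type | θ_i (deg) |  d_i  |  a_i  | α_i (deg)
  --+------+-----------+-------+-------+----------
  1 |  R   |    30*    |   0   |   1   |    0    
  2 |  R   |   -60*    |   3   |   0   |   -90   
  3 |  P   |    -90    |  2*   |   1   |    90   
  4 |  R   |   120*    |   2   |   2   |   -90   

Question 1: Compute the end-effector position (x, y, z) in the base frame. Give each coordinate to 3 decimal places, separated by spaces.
after link 1: o_1 = (0.8660, 0.5000, 0.0000)
after link 2: o_2 = (0.8660, 0.5000, 3.0000)
after link 3: o_3 = (1.8660, 2.2321, 4.0000)
after link 4: o_4 = (1.0000, 4.7321, 3.0000)

1.000 4.732 3.000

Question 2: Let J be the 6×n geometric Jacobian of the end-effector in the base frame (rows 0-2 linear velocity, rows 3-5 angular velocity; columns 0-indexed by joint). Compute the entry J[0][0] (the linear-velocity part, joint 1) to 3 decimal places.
axis z_0 = ẑ; lever o_n−o_0 = (1.0000,4.7321,3.0000)
cross product → J_v[:, 0] = (-4.7321,1.0000,0.0000)
J_ω[:, 0] = z_0
entry J[0][0] = -4.7321

-4.732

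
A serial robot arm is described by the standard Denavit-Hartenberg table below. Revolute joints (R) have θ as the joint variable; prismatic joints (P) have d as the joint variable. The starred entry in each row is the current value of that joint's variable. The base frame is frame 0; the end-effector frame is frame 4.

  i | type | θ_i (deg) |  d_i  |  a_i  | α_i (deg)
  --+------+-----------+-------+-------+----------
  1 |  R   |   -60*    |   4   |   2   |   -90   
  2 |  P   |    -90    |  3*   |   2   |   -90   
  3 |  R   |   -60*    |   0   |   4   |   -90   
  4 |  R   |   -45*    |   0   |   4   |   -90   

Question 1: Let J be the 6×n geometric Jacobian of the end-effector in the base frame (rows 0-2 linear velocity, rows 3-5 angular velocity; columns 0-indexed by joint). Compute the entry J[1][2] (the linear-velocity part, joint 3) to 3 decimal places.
axis z_2 = (0.5000,-0.8660,-0.0000); lever o_n−o_2 = (6.5355,0.5073,3.4142)
cross product → J_v[:, 2] = (-2.9568,-1.7071,5.9136)
J_ω[:, 2] = z_2
entry J[1][2] = -1.7071

-1.707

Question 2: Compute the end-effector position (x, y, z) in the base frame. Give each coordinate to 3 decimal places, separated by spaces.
after link 1: o_1 = (1.0000, -1.7321, 4.0000)
after link 2: o_2 = (3.5981, -0.2321, 6.0000)
after link 3: o_3 = (6.5981, 1.5000, 8.0000)
after link 4: o_4 = (10.1336, 0.2753, 9.4142)

10.134 0.275 9.414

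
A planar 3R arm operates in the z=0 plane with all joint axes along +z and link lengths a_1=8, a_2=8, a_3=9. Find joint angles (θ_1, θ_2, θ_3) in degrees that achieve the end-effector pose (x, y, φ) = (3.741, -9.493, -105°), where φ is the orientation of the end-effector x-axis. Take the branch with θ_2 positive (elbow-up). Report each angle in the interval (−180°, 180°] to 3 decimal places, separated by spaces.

wrist centre = target − a_3·(cos φ, sin φ) = (6.0704, -0.7997)
cos θ_2 = (37.4889−8²−8²)/(2·8·8) = -0.7071; θ_2 = 135.0009° (elbow-up)
β = atan2(-0.7997,6.0704) = -7.5045°; ψ = atan2(5.6568,2.3431) = 67.5005°
θ_1 = β − ψ = -75.0050°
θ_3 = φ − θ_1 − θ_2 = -164.9959° (wrapped to (-180°,180°])

-75.005 135.001 -164.996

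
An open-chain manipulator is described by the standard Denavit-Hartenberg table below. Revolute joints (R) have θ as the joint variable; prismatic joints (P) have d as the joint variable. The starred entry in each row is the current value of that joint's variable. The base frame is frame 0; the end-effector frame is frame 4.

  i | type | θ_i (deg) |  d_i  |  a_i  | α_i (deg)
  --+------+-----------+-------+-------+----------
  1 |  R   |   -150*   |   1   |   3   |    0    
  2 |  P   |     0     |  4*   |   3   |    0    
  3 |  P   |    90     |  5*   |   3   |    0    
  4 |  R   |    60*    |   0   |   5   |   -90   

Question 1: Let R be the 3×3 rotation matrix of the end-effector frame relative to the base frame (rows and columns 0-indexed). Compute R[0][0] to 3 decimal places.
1.000

End-effector x-axis (col 0 of R) = (1.0000,-0.0000,0.0000)
R[0][0] = 1.0000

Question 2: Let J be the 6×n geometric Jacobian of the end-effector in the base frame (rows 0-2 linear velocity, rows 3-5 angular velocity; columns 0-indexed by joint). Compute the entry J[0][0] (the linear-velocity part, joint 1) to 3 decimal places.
axis z_0 = ẑ; lever o_n−o_0 = (1.3038,-5.5981,10.0000)
cross product → J_v[:, 0] = (5.5981,1.3038,-0.0000)
J_ω[:, 0] = z_0
entry J[0][0] = 5.5981

5.598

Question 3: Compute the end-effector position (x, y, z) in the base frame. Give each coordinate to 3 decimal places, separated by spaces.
after link 1: o_1 = (-2.5981, -1.5000, 1.0000)
after link 2: o_2 = (-5.1962, -3.0000, 5.0000)
after link 3: o_3 = (-3.6962, -5.5981, 10.0000)
after link 4: o_4 = (1.3038, -5.5981, 10.0000)

1.304 -5.598 10.000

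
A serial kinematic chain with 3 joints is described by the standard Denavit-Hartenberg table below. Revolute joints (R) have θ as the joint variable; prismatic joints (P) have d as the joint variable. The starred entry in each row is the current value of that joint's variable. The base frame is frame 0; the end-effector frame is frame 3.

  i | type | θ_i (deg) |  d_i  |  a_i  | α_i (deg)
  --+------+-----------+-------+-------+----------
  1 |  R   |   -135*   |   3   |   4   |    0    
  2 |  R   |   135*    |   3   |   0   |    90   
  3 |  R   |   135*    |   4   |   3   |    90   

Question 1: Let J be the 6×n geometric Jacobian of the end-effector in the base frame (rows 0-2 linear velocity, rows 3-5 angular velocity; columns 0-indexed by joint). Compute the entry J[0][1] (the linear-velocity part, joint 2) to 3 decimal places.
4.000

axis z_1 = (0.0000,0.0000,1.0000); lever o_n−o_1 = (-2.1213,-4.0000,5.1213)
cross product → J_v[:, 1] = (4.0000,-2.1213,0.0000)
J_ω[:, 1] = z_1
entry J[0][1] = 4.0000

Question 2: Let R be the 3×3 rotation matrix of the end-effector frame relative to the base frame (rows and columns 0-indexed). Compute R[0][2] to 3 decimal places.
0.707

End-effector z-axis (col 2 of R) = (0.7071,-0.0000,0.7071)
R[0][2] = 0.7071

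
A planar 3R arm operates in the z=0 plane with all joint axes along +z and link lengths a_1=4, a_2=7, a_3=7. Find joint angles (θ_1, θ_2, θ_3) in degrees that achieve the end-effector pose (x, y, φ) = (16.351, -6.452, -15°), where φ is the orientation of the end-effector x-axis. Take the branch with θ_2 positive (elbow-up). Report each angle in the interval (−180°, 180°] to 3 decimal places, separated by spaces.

wrist centre = target − a_3·(cos φ, sin φ) = (9.5895, -4.6403)
cos θ_2 = (113.4910−4²−7²)/(2·4·7) = 0.8659; θ_2 = 30.0132° (elbow-up)
β = atan2(-4.6403,9.5895) = -25.8218°; ψ = atan2(3.5014,10.0614) = 19.1881°
θ_1 = β − ψ = -45.0100°
θ_3 = φ − θ_1 − θ_2 = -0.0033° (wrapped to (-180°,180°])

-45.010 30.013 -0.003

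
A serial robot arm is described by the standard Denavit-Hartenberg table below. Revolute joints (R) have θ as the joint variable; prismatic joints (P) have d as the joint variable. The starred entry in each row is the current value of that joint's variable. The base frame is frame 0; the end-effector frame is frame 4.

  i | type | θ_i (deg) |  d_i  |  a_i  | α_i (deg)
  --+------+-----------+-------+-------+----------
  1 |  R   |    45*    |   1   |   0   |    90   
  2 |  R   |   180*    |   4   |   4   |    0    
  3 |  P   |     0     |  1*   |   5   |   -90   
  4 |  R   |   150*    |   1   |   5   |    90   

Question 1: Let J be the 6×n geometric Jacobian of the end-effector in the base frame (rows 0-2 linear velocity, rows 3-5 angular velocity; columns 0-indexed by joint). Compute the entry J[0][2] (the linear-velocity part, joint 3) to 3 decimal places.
0.707

prismatic axis z_2 = (0.7071,-0.7071,0.0000)
J_v[:, 2] = z_2; J_ω[:, 2] = (0,0,0)
entry J[0][2] = 0.7071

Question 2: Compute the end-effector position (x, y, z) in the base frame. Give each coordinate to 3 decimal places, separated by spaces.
-1.534 -5.070 0.000

after link 1: o_1 = (0.0000, 0.0000, 1.0000)
after link 2: o_2 = (-0.0000, -5.6569, 1.0000)
after link 3: o_3 = (-2.8284, -9.8995, 1.0000)
after link 4: o_4 = (-1.5343, -5.0699, 0.0000)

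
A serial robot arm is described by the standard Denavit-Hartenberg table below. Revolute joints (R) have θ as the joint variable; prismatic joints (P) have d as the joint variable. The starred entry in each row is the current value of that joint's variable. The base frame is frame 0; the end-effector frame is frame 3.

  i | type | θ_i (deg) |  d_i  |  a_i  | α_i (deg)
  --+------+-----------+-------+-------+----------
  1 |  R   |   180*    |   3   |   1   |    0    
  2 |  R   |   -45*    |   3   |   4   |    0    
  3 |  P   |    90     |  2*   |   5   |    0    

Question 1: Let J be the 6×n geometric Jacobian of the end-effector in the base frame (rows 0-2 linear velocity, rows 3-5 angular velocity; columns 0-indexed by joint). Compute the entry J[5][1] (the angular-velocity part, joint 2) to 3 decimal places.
1.000

axis z_1 = (0.0000,0.0000,1.0000); lever o_n−o_1 = (-6.3640,-0.7071,5.0000)
cross product → J_v[:, 1] = (0.7071,-6.3640,0.0000)
J_ω[:, 1] = z_1
entry J[5][1] = 1.0000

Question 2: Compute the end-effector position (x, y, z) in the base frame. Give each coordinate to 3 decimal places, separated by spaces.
-7.364 -0.707 8.000

after link 1: o_1 = (-1.0000, 0.0000, 3.0000)
after link 2: o_2 = (-3.8284, 2.8284, 6.0000)
after link 3: o_3 = (-7.3640, -0.7071, 8.0000)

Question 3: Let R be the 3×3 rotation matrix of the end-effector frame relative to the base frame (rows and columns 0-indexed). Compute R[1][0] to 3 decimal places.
End-effector x-axis (col 0 of R) = (-0.7071,-0.7071,0.0000)
R[1][0] = -0.7071

-0.707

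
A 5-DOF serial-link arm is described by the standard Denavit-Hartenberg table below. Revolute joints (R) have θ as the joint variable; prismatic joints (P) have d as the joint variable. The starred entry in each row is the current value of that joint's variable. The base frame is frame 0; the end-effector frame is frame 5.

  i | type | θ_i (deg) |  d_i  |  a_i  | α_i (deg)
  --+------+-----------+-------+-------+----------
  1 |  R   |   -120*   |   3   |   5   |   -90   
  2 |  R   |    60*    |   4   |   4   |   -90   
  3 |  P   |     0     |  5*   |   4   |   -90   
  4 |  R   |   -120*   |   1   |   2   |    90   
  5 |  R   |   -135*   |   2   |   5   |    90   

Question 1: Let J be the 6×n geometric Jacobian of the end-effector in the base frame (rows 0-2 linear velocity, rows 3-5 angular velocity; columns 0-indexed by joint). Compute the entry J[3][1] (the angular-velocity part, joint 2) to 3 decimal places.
axis z_1 = (0.8660,-0.5000,0.0000); lever o_n−o_1 = (5.0572,-4.3117,-7.4282)
cross product → J_v[:, 1] = (3.7141,6.4330,-1.2054)
J_ω[:, 1] = z_1
entry J[3][1] = 0.8660

0.866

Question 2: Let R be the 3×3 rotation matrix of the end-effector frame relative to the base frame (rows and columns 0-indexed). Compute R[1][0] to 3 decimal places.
End-effector x-axis (col 0 of R) = (0.2588,-0.9659,0.0000)
R[1][0] = -0.9659

-0.966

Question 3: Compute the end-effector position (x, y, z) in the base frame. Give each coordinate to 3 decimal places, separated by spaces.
2.557 -8.642 -4.428

after link 1: o_1 = (-2.5000, -4.3301, 3.0000)
after link 2: o_2 = (-0.0359, -8.0622, -0.4641)
after link 3: o_3 = (1.1292, -6.0442, -6.4282)
after link 4: o_4 = (1.2631, -3.8122, -6.4282)
after link 5: o_5 = (2.5572, -8.6418, -4.4282)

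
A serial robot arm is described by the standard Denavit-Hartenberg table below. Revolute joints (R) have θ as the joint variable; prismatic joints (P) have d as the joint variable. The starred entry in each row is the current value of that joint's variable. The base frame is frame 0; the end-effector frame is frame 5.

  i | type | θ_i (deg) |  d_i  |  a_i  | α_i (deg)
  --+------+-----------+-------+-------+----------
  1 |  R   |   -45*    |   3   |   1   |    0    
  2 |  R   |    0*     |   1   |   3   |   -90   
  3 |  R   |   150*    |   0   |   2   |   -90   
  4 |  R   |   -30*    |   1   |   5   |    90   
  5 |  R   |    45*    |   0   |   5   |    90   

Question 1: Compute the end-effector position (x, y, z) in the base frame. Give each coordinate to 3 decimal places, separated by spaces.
after link 1: o_1 = (0.7071, -0.7071, 3.0000)
after link 2: o_2 = (2.8284, -2.8284, 4.0000)
after link 3: o_3 = (1.6037, -1.6037, 3.0000)
after link 4: o_4 = (0.3662, 3.1693, 1.7010)
after link 5: o_5 = (-1.5088, 7.5443, 3.2319)

-1.509 7.544 3.232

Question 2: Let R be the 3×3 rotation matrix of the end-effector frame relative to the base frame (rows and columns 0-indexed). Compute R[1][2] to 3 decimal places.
0.375

End-effector z-axis (col 2 of R) = (0.1250,0.3750,-0.9186)
R[1][2] = 0.3750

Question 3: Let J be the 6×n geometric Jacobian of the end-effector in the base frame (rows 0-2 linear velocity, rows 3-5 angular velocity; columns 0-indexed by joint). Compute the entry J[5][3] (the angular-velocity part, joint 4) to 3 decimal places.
axis z_3 = (-0.3536,0.3536,0.8660); lever o_n−o_3 = (-3.1124,9.1480,0.2319)
cross product → J_v[:, 3] = (-7.8404,-2.6135,-2.1339)
J_ω[:, 3] = z_3
entry J[5][3] = 0.8660

0.866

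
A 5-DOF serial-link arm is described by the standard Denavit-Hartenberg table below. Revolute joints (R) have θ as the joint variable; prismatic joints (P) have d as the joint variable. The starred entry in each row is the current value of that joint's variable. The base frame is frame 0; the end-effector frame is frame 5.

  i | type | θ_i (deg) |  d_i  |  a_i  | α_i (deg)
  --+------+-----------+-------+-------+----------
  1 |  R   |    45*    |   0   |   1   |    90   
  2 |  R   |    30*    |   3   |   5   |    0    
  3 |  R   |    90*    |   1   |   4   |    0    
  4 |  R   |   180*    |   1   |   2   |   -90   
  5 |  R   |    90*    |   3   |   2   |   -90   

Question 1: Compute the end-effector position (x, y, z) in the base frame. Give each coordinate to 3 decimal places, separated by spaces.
7.020 2.778 5.732

after link 1: o_1 = (0.7071, 0.7071, 0.0000)
after link 2: o_2 = (5.8903, 1.6476, 2.5000)
after link 3: o_3 = (5.1832, -0.4737, 5.9641)
after link 4: o_4 = (6.5974, -0.4737, 4.2321)
after link 5: o_5 = (7.0203, 2.7777, 5.7321)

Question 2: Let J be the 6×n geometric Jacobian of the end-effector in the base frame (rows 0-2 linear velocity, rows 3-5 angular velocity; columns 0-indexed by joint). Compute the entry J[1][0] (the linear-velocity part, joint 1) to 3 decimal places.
axis z_0 = ẑ; lever o_n−o_0 = (7.0203,2.7777,5.7321)
cross product → J_v[:, 0] = (-2.7777,7.0203,0.0000)
J_ω[:, 0] = z_0
entry J[1][0] = 7.0203

7.020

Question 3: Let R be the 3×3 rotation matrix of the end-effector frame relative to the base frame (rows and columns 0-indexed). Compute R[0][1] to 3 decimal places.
-0.612

End-effector y-axis (col 1 of R) = (-0.6124,-0.6124,-0.5000)
R[0][1] = -0.6124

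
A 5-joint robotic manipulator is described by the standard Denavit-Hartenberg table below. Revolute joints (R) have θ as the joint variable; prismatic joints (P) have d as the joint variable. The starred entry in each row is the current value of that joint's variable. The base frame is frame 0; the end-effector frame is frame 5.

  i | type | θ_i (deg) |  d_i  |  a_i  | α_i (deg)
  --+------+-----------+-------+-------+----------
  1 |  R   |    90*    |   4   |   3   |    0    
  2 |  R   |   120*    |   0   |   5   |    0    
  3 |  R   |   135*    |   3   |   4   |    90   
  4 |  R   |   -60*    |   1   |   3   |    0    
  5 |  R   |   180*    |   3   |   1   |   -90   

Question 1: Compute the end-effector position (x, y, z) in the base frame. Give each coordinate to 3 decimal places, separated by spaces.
after link 1: o_1 = (0.0000, 3.0000, 4.0000)
after link 2: o_2 = (-4.3301, 0.5000, 4.0000)
after link 3: o_3 = (-0.4664, -0.5353, 7.0000)
after link 4: o_4 = (0.7236, -1.8894, 4.4019)
after link 5: o_5 = (-0.5358, -4.6578, 5.2679)

-0.536 -4.658 5.268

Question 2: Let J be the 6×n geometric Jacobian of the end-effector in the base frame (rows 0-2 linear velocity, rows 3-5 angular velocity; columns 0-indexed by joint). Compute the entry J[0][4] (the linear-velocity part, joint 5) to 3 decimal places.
-0.837

axis z_4 = (-0.2588,-0.9659,0.0000); lever o_n−o_4 = (-1.2594,-2.7684,0.8660)
cross product → J_v[:, 4] = (-0.8365,0.2241,-0.5000)
J_ω[:, 4] = z_4
entry J[0][4] = -0.8365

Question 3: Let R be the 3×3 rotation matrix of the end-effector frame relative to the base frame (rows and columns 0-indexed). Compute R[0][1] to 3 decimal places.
End-effector y-axis (col 1 of R) = (0.2588,0.9659,-0.0000)
R[0][1] = 0.2588

0.259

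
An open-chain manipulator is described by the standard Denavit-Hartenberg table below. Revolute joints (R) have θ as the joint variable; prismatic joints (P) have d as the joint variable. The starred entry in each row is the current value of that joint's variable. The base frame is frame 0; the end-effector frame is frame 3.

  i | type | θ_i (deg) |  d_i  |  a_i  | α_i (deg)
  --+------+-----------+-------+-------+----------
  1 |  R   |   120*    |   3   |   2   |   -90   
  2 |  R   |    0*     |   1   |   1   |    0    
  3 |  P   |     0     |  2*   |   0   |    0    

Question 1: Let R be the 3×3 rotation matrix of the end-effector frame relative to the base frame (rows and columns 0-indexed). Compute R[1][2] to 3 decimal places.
-0.500

End-effector z-axis (col 2 of R) = (-0.8660,-0.5000,0.0000)
R[1][2] = -0.5000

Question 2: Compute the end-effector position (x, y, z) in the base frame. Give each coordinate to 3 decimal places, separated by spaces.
after link 1: o_1 = (-1.0000, 1.7321, 3.0000)
after link 2: o_2 = (-2.3660, 2.0981, 3.0000)
after link 3: o_3 = (-4.0981, 1.0981, 3.0000)

-4.098 1.098 3.000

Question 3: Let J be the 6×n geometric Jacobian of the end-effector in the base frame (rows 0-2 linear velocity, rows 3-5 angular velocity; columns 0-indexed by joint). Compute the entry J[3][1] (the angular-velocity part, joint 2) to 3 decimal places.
axis z_1 = (-0.8660,-0.5000,0.0000); lever o_n−o_1 = (-3.0981,-0.6340,0.0000)
cross product → J_v[:, 1] = (0.0000,-0.0000,-1.0000)
J_ω[:, 1] = z_1
entry J[3][1] = -0.8660

-0.866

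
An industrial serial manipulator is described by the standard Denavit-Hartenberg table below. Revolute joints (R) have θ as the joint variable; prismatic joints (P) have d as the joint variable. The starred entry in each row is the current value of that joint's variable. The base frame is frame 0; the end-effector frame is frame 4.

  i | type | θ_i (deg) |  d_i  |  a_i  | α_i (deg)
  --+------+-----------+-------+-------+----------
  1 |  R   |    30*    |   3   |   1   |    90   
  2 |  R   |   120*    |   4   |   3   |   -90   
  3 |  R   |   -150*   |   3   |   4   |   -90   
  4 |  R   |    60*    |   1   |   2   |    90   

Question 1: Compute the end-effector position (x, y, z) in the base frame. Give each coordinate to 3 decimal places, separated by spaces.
after link 1: o_1 = (0.8660, 0.5000, 3.0000)
after link 2: o_2 = (1.5670, -3.7141, 5.5981)
after link 3: o_3 = (1.8170, -5.8792, 1.0981)
after link 4: o_4 = (3.9575, -6.2207, 1.6471)

3.958 -6.221 1.647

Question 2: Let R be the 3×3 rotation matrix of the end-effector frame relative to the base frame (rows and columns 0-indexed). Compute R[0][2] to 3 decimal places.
End-effector z-axis (col 2 of R) = (0.1663,-0.4040,-0.8995)
R[0][2] = 0.1663

0.166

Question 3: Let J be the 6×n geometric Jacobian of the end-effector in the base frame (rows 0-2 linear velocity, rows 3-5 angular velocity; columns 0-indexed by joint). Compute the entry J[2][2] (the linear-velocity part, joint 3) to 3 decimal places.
2.915

axis z_2 = (-0.7500,-0.4330,-0.5000); lever o_n−o_2 = (2.3905,-2.5066,-3.9510)
cross product → J_v[:, 2] = (0.4575,-4.1585,2.9151)
J_ω[:, 2] = z_2
entry J[2][2] = 2.9151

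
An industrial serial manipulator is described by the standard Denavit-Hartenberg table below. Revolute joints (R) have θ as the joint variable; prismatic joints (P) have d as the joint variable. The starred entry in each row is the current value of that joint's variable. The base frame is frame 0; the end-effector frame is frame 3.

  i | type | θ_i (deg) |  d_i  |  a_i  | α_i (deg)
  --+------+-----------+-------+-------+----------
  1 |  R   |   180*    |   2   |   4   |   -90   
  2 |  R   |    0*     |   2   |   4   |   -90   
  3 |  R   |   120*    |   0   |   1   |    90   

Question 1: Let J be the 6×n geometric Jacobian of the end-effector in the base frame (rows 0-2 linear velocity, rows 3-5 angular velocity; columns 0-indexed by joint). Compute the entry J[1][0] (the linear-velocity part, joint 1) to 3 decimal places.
-7.500

axis z_0 = ẑ; lever o_n−o_0 = (-7.5000,-1.1340,2.0000)
cross product → J_v[:, 0] = (1.1340,-7.5000,0.0000)
J_ω[:, 0] = z_0
entry J[1][0] = -7.5000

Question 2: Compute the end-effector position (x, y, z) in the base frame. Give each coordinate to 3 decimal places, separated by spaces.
-7.500 -1.134 2.000

after link 1: o_1 = (-4.0000, 0.0000, 2.0000)
after link 2: o_2 = (-8.0000, -2.0000, 2.0000)
after link 3: o_3 = (-7.5000, -1.1340, 2.0000)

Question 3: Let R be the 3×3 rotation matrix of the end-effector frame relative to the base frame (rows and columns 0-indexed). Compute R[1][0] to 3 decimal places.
End-effector x-axis (col 0 of R) = (0.5000,0.8660,-0.0000)
R[1][0] = 0.8660

0.866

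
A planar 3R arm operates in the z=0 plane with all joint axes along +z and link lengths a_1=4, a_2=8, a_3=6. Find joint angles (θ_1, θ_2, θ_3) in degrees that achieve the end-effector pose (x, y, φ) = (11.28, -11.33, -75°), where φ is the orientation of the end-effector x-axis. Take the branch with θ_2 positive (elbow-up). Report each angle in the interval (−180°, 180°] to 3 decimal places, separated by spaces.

wrist centre = target − a_3·(cos φ, sin φ) = (9.7271, -5.5344)
cos θ_2 = (125.2463−4²−8²)/(2·4·8) = 0.7070; θ_2 = 45.0108° (elbow-up)
β = atan2(-5.5344,9.7271) = -29.6387°; ψ = atan2(5.6579,9.6558) = 30.3687°
θ_1 = β − ψ = -60.0074°
θ_3 = φ − θ_1 − θ_2 = -60.0035° (wrapped to (-180°,180°])

-60.007 45.011 -60.003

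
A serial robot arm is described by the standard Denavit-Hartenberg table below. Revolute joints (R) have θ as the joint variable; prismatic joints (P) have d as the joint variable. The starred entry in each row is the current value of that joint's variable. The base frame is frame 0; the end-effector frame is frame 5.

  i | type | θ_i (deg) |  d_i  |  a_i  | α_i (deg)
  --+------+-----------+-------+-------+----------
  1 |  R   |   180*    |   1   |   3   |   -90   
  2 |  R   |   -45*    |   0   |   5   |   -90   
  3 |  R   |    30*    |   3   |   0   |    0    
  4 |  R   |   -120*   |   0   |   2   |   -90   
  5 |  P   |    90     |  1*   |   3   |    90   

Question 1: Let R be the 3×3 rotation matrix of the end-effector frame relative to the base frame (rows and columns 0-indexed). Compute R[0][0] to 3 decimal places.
0.707

End-effector x-axis (col 0 of R) = (0.7071,-0.0000,0.7071)
R[0][0] = 0.7071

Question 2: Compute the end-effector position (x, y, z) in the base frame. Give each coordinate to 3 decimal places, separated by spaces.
-7.243 -2.000 5.243

after link 1: o_1 = (-3.0000, 0.0000, 1.0000)
after link 2: o_2 = (-6.5355, 0.0000, 4.5355)
after link 3: o_3 = (-8.6569, 0.0000, 2.4142)
after link 4: o_4 = (-8.6569, -2.0000, 2.4142)
after link 5: o_5 = (-7.2426, -2.0000, 5.2426)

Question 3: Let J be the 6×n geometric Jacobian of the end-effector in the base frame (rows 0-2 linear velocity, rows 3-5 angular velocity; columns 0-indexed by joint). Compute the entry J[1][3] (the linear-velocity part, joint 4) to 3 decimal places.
1.000

axis z_3 = (-0.7071,-0.0000,-0.7071); lever o_n−o_3 = (1.4142,-2.0000,2.8284)
cross product → J_v[:, 3] = (-1.4142,1.0000,1.4142)
J_ω[:, 3] = z_3
entry J[1][3] = 1.0000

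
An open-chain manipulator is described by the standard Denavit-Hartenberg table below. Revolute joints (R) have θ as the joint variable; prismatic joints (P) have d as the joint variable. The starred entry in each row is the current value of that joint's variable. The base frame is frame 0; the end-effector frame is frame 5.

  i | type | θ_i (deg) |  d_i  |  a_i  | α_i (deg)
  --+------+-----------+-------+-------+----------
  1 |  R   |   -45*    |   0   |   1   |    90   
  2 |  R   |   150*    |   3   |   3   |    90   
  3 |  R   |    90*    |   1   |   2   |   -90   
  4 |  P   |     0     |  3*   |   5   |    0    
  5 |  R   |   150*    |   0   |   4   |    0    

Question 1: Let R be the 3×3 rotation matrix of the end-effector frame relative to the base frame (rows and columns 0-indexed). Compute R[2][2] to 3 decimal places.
End-effector z-axis (col 2 of R) = (0.6124,-0.6124,-0.5000)
R[2][2] = -0.5000

-0.500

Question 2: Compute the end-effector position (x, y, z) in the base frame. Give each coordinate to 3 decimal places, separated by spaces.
after link 1: o_1 = (0.7071, -0.7071, 0.0000)
after link 2: o_2 = (-3.2513, -0.9913, 1.5000)
after link 3: o_3 = (-4.3120, -2.7591, 2.3660)
after link 4: o_4 = (-6.0104, -8.1317, 0.8660)
after link 5: o_5 = (-4.2680, -4.9751, -0.8660)

-4.268 -4.975 -0.866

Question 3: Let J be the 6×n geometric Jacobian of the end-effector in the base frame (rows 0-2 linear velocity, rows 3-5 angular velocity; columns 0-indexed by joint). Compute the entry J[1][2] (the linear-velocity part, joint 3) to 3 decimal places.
-0.044

axis z_2 = (0.3536,-0.3536,0.8660); lever o_n−o_2 = (-1.0167,-3.9838,-2.3660)
cross product → J_v[:, 2] = (4.2866,-0.0440,-1.7679)
J_ω[:, 2] = z_2
entry J[1][2] = -0.0440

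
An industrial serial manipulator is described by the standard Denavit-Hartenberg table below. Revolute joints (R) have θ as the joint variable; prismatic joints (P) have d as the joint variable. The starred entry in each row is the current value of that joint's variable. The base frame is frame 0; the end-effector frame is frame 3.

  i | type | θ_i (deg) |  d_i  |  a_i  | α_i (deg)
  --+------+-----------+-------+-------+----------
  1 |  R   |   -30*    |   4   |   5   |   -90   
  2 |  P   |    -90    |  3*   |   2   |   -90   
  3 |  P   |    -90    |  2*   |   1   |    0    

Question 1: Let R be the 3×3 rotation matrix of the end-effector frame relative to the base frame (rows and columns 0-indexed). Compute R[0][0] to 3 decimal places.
0.500

End-effector x-axis (col 0 of R) = (0.5000,0.8660,0.0000)
R[0][0] = 0.5000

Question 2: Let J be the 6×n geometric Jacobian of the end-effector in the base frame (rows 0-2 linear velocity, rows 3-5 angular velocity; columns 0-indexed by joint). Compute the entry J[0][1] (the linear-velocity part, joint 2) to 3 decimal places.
prismatic axis z_1 = (0.5000,0.8660,0.0000)
J_v[:, 1] = z_1; J_ω[:, 1] = (0,0,0)
entry J[0][1] = 0.5000

0.500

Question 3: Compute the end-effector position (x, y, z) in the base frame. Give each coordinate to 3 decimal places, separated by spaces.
8.062 -0.036 6.000

after link 1: o_1 = (4.3301, -2.5000, 4.0000)
after link 2: o_2 = (5.8301, 0.0981, 6.0000)
after link 3: o_3 = (8.0622, -0.0359, 6.0000)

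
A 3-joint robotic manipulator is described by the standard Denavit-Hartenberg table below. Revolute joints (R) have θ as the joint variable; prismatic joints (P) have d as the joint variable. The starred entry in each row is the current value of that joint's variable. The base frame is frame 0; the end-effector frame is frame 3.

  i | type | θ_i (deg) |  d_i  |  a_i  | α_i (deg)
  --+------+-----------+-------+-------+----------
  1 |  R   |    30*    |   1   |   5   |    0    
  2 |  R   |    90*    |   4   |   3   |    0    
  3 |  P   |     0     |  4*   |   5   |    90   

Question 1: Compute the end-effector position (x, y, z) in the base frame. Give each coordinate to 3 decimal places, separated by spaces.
0.330 9.428 9.000

after link 1: o_1 = (4.3301, 2.5000, 1.0000)
after link 2: o_2 = (2.8301, 5.0981, 5.0000)
after link 3: o_3 = (0.3301, 9.4282, 9.0000)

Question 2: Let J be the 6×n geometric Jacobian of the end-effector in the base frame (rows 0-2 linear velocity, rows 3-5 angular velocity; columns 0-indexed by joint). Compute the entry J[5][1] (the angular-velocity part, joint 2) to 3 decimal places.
1.000

axis z_1 = (0.0000,0.0000,1.0000); lever o_n−o_1 = (-4.0000,6.9282,8.0000)
cross product → J_v[:, 1] = (-6.9282,-4.0000,0.0000)
J_ω[:, 1] = z_1
entry J[5][1] = 1.0000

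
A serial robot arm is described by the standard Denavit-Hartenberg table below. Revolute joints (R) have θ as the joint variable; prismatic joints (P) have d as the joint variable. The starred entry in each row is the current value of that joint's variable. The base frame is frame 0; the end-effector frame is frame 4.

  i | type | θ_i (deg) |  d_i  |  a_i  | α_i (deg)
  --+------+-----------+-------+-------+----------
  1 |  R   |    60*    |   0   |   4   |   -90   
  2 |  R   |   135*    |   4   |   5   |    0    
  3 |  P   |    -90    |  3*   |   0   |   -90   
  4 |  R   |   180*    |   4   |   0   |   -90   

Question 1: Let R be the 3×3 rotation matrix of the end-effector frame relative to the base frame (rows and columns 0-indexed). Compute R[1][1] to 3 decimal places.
0.612

End-effector y-axis (col 1 of R) = (0.3536,0.6124,0.7071)
R[1][1] = 0.6124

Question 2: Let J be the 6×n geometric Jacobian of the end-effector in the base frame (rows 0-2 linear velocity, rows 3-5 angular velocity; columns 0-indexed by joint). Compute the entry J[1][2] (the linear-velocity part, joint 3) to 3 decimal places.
0.500

prismatic axis z_2 = (-0.8660,0.5000,0.0000)
J_v[:, 2] = z_2; J_ω[:, 2] = (0,0,0)
entry J[1][2] = 0.5000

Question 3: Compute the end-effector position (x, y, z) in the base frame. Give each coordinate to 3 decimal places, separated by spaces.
-7.244 1.453 -6.364

after link 1: o_1 = (2.0000, 3.4641, 0.0000)
after link 2: o_2 = (-3.2319, 2.4022, -3.5355)
after link 3: o_3 = (-5.8299, 3.9022, -3.5355)
after link 4: o_4 = (-7.2442, 1.4527, -6.3640)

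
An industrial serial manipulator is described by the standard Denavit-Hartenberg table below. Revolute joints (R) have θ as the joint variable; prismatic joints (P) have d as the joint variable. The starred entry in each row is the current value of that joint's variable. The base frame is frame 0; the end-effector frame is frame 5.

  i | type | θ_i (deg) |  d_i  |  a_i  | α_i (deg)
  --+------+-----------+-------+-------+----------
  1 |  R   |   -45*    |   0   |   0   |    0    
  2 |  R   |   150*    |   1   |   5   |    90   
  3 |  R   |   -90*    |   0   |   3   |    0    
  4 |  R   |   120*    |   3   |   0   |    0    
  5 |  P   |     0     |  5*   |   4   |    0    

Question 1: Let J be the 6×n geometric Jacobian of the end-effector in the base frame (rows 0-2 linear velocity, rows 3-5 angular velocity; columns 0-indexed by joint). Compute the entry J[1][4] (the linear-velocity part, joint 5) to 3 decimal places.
prismatic axis z_4 = (0.9659,0.2588,0.0000)
J_v[:, 4] = z_4; J_ω[:, 4] = (0,0,0)
entry J[1][4] = 0.2588

0.259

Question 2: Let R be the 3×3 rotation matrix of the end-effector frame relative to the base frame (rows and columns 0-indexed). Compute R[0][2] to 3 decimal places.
0.966

End-effector z-axis (col 2 of R) = (0.9659,0.2588,0.0000)
R[0][2] = 0.9659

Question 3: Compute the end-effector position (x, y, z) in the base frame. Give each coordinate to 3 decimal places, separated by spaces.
after link 1: o_1 = (0.0000, 0.0000, 0.0000)
after link 2: o_2 = (-1.2941, 4.8296, 1.0000)
after link 3: o_3 = (-1.2941, 4.8296, -2.0000)
after link 4: o_4 = (1.6037, 5.6061, -2.0000)
after link 5: o_5 = (5.5367, 10.2462, -0.0000)

5.537 10.246 -0.000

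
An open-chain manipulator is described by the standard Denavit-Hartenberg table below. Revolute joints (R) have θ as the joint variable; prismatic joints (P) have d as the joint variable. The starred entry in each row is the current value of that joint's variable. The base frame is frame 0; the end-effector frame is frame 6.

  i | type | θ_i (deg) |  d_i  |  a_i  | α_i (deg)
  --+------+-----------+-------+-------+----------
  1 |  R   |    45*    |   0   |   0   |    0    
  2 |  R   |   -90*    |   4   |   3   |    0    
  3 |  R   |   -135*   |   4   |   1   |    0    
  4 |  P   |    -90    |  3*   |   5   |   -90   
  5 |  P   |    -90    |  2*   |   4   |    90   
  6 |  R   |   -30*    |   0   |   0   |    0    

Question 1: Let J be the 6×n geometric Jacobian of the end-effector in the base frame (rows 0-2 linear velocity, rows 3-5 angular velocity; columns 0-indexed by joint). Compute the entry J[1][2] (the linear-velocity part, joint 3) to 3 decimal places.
-3.000

axis z_2 = (0.0000,0.0000,1.0000); lever o_n−o_2 = (-3.0000,5.0000,11.0000)
cross product → J_v[:, 2] = (-5.0000,-3.0000,0.0000)
J_ω[:, 2] = z_2
entry J[1][2] = -3.0000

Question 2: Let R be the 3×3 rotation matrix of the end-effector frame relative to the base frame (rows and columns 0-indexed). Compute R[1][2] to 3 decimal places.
End-effector z-axis (col 2 of R) = (0.0000,-1.0000,0.0000)
R[1][2] = -1.0000

-1.000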